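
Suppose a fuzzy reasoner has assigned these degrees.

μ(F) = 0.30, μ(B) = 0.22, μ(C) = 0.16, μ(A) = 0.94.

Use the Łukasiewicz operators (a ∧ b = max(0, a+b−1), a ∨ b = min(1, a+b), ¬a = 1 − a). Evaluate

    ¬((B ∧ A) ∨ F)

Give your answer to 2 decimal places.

B ∧ A = max(0, a+b−1) on (0.22, 0.94) = 0.16
(B ∧ A) ∨ F = min(1, a+b) on (0.16, 0.30) = 0.46
¬((B ∧ A) ∨ F) = 1 − 0.46 = 0.54

0.54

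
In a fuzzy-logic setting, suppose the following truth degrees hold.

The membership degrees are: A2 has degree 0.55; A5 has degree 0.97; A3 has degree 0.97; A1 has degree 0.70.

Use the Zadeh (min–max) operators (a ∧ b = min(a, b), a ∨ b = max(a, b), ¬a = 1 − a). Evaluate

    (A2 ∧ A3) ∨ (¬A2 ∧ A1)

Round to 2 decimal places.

A2 ∧ A3 = min(a, b) on (0.55, 0.97) = 0.55
¬A2 = 1 − 0.55 = 0.45
¬A2 ∧ A1 = min(a, b) on (0.45, 0.70) = 0.45
(A2 ∧ A3) ∨ (¬A2 ∧ A1) = max(a, b) on (0.55, 0.45) = 0.55

0.55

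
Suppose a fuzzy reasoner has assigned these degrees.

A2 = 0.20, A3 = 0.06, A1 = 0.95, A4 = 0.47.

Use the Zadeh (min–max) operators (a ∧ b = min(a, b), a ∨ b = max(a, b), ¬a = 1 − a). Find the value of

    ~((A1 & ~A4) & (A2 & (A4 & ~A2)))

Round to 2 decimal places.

~A4 = 1 − 0.47 = 0.53
A1 & ~A4 = min(a, b) on (0.95, 0.53) = 0.53
~A2 = 1 − 0.20 = 0.80
A4 & ~A2 = min(a, b) on (0.47, 0.80) = 0.47
A2 & (A4 & ~A2) = min(a, b) on (0.20, 0.47) = 0.20
(A1 & ~A4) & (A2 & (A4 & ~A2)) = min(a, b) on (0.53, 0.20) = 0.20
~((A1 & ~A4) & (A2 & (A4 & ~A2))) = 1 − 0.20 = 0.80

0.80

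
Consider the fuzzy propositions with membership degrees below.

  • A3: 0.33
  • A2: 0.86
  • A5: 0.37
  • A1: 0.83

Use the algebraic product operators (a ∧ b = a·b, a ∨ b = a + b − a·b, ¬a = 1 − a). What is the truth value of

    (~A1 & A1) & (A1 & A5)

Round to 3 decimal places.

0.043

~A1 = 1 − 0.8300 = 0.1700
~A1 & A1 = a·b on (0.1700, 0.8300) = 0.1411
A1 & A5 = a·b on (0.8300, 0.3700) = 0.3071
(~A1 & A1) & (A1 & A5) = a·b on (0.1411, 0.3071) = 0.0433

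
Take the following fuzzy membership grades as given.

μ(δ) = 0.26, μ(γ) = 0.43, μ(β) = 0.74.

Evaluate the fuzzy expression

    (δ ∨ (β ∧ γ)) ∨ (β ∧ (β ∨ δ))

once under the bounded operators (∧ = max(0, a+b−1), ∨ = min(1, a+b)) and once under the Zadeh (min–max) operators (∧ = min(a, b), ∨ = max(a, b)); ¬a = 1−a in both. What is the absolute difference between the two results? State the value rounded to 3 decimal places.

Under bounded:
  β ∧ γ = max(0, a+b−1) on (0.74, 0.43) = 0.17
  δ ∨ (β ∧ γ) = min(1, a+b) on (0.26, 0.17) = 0.43
  β ∨ δ = min(1, a+b) on (0.74, 0.26) = 1.00
  β ∧ (β ∨ δ) = max(0, a+b−1) on (0.74, 1.00) = 0.74
  (δ ∨ (β ∧ γ)) ∨ (β ∧ (β ∨ δ)) = min(1, a+b) on (0.43, 0.74) = 1.00
  → value = 1.0000
Under Zadeh (min–max):
  β ∧ γ = min(a, b) on (0.74, 0.43) = 0.43
  δ ∨ (β ∧ γ) = max(a, b) on (0.26, 0.43) = 0.43
  β ∨ δ = max(a, b) on (0.74, 0.26) = 0.74
  β ∧ (β ∨ δ) = min(a, b) on (0.74, 0.74) = 0.74
  (δ ∨ (β ∧ γ)) ∨ (β ∧ (β ∨ δ)) = max(a, b) on (0.43, 0.74) = 0.74
  → value = 0.7400
|1.0000 − 0.7400| = 0.260

0.260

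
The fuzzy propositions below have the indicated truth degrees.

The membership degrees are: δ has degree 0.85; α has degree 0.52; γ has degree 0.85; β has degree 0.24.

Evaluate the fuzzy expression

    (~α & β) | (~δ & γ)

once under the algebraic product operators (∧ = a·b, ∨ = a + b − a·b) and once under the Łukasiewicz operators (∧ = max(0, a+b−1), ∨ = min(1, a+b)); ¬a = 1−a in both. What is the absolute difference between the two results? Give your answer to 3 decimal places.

Under algebraic product:
  ~α = 1 − 0.5200 = 0.4800
  ~α & β = a·b on (0.4800, 0.2400) = 0.1152
  ~δ = 1 − 0.8500 = 0.1500
  ~δ & γ = a·b on (0.1500, 0.8500) = 0.1275
  (~α & β) | (~δ & γ) = a + b − a·b on (0.1152, 0.1275) = 0.2280
  → value = 0.2280
Under Łukasiewicz:
  ~α = 1 − 0.52 = 0.48
  ~α & β = max(0, a+b−1) on (0.48, 0.24) = 0.00
  ~δ = 1 − 0.85 = 0.15
  ~δ & γ = max(0, a+b−1) on (0.15, 0.85) = 0.00
  (~α & β) | (~δ & γ) = min(1, a+b) on (0.00, 0.00) = 0.00
  → value = 0.0000
|0.2280 − 0.0000| = 0.228

0.228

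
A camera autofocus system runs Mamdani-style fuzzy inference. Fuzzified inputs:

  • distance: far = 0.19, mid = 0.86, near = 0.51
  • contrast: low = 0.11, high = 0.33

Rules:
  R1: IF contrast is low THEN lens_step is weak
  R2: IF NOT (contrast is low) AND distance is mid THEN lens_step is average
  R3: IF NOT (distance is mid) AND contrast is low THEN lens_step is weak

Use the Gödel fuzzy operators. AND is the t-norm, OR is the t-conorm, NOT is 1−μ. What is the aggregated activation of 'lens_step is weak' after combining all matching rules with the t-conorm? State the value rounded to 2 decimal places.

0.11

R1: low=0.11 → w = 0.11
R2: ¬low=1−0.11=0.89, mid=0.86; AND[min(a, b)] → w = 0.86
R3: ¬mid=1−0.86=0.14, low=0.11; AND[min(a, b)] → w = 0.11
Rules with consequent 'weak': {R1, R3} → strengths 0.11, 0.11
Aggregate via t-conorm [max(a, b)]: 0.11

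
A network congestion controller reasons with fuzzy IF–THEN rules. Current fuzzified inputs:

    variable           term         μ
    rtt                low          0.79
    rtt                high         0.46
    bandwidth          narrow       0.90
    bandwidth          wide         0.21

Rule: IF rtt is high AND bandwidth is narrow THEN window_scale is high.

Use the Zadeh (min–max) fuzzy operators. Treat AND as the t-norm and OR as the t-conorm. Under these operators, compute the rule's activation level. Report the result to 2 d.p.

0.46

firing strength: high=0.46, narrow=0.90; AND[min(a, b)] → w = 0.46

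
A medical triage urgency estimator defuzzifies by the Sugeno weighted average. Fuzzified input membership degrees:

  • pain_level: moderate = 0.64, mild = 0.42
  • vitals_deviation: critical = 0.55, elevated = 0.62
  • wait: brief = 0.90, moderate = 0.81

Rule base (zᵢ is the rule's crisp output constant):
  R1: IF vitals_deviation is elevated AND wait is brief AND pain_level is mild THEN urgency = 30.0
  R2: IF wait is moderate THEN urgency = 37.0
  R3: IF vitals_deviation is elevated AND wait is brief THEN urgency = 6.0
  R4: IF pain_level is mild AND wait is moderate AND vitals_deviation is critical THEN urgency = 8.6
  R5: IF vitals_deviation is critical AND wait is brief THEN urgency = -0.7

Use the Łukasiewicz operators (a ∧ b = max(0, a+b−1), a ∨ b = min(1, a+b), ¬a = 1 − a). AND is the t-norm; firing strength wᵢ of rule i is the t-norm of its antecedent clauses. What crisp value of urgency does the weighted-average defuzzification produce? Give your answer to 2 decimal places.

R1 (z=30.0): elevated=0.62, brief=0.90, mild=0.42; AND[max(0, a+b−1)] → w = 0.00
R2 (z=37.0): moderate=0.81 → w = 0.81
R3 (z=6.0): elevated=0.62, brief=0.90; AND[max(0, a+b−1)] → w = 0.52
R4 (z=8.6): mild=0.42, moderate=0.81, critical=0.55; AND[max(0, a+b−1)] → w = 0.00
R5 (z=-0.7): critical=0.55, brief=0.90; AND[max(0, a+b−1)] → w = 0.45
Weighted average = (0.00·30.0 + 0.81·37.0 + 0.52·6.0 + 0.00·8.6 + 0.45·-0.7) / (0.00 + 0.81 + 0.52 + 0.00 + 0.45)
  = 32.7750 / 1.7800 = 18.41

18.41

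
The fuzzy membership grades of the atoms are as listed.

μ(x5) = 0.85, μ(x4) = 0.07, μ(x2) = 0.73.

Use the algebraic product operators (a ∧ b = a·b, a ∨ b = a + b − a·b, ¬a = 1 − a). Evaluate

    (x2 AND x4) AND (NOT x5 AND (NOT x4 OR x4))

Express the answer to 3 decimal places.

x2 AND x4 = a·b on (0.7300, 0.0700) = 0.0511
NOT x5 = 1 − 0.8500 = 0.1500
NOT x4 = 1 − 0.0700 = 0.9300
NOT x4 OR x4 = a + b − a·b on (0.9300, 0.0700) = 0.9349
NOT x5 AND (NOT x4 OR x4) = a·b on (0.1500, 0.9349) = 0.1402
(x2 AND x4) AND (NOT x5 AND (NOT x4 OR x4)) = a·b on (0.0511, 0.1402) = 0.0072

0.007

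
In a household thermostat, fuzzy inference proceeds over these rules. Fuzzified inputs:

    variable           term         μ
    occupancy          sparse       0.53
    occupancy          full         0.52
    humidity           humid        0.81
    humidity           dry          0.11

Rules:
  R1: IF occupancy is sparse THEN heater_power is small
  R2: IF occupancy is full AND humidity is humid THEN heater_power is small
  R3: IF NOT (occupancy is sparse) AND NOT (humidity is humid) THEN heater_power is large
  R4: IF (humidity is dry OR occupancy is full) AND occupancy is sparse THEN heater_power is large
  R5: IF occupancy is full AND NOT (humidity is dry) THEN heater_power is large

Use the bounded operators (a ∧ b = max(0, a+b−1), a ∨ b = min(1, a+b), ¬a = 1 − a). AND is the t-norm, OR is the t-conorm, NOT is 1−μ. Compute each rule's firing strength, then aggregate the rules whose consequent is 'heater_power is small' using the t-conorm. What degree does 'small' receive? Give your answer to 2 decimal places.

R1: sparse=0.53 → w = 0.53
R2: full=0.52, humid=0.81; AND[max(0, a+b−1)] → w = 0.33
R3: ¬sparse=1−0.53=0.47, ¬humid=1−0.81=0.19; AND[max(0, a+b−1)] → w = 0.00
R4: (dry=0.11 OR full=0.52) = 0.63; AND[max(0, a+b−1)] with sparse=0.53 → w = 0.16
R5: full=0.52, ¬dry=1−0.11=0.89; AND[max(0, a+b−1)] → w = 0.41
Rules with consequent 'small': {R1, R2} → strengths 0.53, 0.33
Aggregate via t-conorm [min(1, a+b)]: 0.86

0.86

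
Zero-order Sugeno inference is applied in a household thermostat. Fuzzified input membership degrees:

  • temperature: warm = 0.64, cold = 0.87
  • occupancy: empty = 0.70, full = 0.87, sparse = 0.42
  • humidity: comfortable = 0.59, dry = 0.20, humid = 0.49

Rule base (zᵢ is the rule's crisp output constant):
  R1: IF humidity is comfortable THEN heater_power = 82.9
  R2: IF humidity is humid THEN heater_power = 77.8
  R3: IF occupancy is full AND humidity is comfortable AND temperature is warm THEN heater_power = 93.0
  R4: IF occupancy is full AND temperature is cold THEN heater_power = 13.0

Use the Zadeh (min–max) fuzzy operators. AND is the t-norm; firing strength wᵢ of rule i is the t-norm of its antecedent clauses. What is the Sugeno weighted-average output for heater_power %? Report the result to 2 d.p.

60.32

R1 (z=82.9): comfortable=0.59 → w = 0.59
R2 (z=77.8): humid=0.49 → w = 0.49
R3 (z=93.0): full=0.87, comfortable=0.59, warm=0.64; AND[min(a, b)] → w = 0.59
R4 (z=13.0): full=0.87, cold=0.87; AND[min(a, b)] → w = 0.87
Weighted average = (0.59·82.9 + 0.49·77.8 + 0.59·93.0 + 0.87·13.0) / (0.59 + 0.49 + 0.59 + 0.87)
  = 153.2130 / 2.5400 = 60.32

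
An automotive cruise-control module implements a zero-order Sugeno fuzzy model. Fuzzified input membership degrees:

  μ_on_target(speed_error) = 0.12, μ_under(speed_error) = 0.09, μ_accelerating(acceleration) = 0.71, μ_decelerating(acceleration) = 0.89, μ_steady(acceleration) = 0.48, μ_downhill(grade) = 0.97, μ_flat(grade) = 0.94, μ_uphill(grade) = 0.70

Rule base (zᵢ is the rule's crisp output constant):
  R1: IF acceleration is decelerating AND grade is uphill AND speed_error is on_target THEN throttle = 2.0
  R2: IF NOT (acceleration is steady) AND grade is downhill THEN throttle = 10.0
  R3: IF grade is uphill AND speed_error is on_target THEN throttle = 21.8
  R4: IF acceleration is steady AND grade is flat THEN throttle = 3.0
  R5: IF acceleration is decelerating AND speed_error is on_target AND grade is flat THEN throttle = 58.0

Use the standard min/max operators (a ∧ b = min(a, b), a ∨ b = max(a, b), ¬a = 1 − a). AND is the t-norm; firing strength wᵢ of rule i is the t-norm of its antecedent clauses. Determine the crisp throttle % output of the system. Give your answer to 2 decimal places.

R1 (z=2.0): decelerating=0.89, uphill=0.70, on_target=0.12; AND[min(a, b)] → w = 0.12
R2 (z=10.0): ¬steady=1−0.48=0.52, downhill=0.97; AND[min(a, b)] → w = 0.52
R3 (z=21.8): uphill=0.70, on_target=0.12; AND[min(a, b)] → w = 0.12
R4 (z=3.0): steady=0.48, flat=0.94; AND[min(a, b)] → w = 0.48
R5 (z=58.0): decelerating=0.89, on_target=0.12, flat=0.94; AND[min(a, b)] → w = 0.12
Weighted average = (0.12·2.0 + 0.52·10.0 + 0.12·21.8 + 0.48·3.0 + 0.12·58.0) / (0.12 + 0.52 + 0.12 + 0.48 + 0.12)
  = 16.4560 / 1.3600 = 12.10

12.10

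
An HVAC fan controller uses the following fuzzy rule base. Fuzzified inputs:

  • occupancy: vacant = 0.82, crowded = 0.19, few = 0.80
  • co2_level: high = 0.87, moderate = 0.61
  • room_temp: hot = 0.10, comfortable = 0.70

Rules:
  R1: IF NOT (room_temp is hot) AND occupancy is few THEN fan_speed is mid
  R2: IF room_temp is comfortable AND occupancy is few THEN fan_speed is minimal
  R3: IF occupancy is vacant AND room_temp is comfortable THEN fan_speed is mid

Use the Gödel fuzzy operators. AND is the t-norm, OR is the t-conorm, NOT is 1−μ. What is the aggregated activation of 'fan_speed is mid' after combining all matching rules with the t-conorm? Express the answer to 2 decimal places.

0.80

R1: ¬hot=1−0.10=0.90, few=0.80; AND[min(a, b)] → w = 0.80
R2: comfortable=0.70, few=0.80; AND[min(a, b)] → w = 0.70
R3: vacant=0.82, comfortable=0.70; AND[min(a, b)] → w = 0.70
Rules with consequent 'mid': {R1, R3} → strengths 0.80, 0.70
Aggregate via t-conorm [max(a, b)]: 0.80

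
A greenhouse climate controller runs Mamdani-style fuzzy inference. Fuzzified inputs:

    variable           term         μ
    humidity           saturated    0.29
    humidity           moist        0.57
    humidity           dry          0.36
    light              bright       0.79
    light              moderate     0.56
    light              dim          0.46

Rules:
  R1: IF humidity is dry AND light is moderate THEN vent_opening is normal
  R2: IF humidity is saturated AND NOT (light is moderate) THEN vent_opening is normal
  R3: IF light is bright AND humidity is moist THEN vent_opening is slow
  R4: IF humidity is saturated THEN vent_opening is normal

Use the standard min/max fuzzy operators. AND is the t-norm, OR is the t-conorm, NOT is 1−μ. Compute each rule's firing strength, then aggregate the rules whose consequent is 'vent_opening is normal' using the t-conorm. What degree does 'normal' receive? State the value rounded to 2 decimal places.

R1: dry=0.36, moderate=0.56; AND[min(a, b)] → w = 0.36
R2: saturated=0.29, ¬moderate=1−0.56=0.44; AND[min(a, b)] → w = 0.29
R3: bright=0.79, moist=0.57; AND[min(a, b)] → w = 0.57
R4: saturated=0.29 → w = 0.29
Rules with consequent 'normal': {R1, R2, R4} → strengths 0.36, 0.29, 0.29
Aggregate via t-conorm [max(a, b)]: 0.36

0.36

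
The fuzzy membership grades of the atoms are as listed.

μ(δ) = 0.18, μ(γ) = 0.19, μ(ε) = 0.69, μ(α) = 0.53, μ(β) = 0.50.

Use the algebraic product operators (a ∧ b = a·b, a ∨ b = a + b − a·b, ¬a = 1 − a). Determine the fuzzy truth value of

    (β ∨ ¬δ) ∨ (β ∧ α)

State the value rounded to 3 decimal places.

¬δ = 1 − 0.1800 = 0.8200
β ∨ ¬δ = a + b − a·b on (0.5000, 0.8200) = 0.9100
β ∧ α = a·b on (0.5000, 0.5300) = 0.2650
(β ∨ ¬δ) ∨ (β ∧ α) = a + b − a·b on (0.9100, 0.2650) = 0.9339

0.934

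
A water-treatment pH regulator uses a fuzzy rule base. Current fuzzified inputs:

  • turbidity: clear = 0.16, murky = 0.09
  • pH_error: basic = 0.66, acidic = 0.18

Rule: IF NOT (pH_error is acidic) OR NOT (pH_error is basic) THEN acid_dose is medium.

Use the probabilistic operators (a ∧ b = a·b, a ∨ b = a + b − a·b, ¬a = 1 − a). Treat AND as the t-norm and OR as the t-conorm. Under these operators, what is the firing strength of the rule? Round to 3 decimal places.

firing strength: ¬acidic=1−0.18=0.82, ¬basic=1−0.66=0.34; OR[a + b − a·b] → w = 0.8812

0.881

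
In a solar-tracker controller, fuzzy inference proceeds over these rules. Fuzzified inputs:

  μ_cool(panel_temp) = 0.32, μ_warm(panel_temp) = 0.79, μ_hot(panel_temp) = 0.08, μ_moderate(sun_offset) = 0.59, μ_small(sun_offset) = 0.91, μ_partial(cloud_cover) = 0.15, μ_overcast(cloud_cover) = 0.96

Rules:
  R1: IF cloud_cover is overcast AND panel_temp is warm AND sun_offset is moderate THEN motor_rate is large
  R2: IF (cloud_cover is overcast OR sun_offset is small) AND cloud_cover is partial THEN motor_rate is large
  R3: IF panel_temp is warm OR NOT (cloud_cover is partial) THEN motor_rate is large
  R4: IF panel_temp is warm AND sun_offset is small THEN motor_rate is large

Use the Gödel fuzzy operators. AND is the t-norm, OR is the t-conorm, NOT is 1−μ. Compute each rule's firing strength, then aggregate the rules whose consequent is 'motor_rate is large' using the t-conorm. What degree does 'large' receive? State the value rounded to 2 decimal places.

0.85

R1: overcast=0.96, warm=0.79, moderate=0.59; AND[min(a, b)] → w = 0.59
R2: (overcast=0.96 OR small=0.91) = 0.96; AND[min(a, b)] with partial=0.15 → w = 0.15
R3: warm=0.79, ¬partial=1−0.15=0.85; OR[max(a, b)] → w = 0.85
R4: warm=0.79, small=0.91; AND[min(a, b)] → w = 0.79
Rules with consequent 'large': {R1, R2, R3, R4} → strengths 0.59, 0.15, 0.85, 0.79
Aggregate via t-conorm [max(a, b)]: 0.85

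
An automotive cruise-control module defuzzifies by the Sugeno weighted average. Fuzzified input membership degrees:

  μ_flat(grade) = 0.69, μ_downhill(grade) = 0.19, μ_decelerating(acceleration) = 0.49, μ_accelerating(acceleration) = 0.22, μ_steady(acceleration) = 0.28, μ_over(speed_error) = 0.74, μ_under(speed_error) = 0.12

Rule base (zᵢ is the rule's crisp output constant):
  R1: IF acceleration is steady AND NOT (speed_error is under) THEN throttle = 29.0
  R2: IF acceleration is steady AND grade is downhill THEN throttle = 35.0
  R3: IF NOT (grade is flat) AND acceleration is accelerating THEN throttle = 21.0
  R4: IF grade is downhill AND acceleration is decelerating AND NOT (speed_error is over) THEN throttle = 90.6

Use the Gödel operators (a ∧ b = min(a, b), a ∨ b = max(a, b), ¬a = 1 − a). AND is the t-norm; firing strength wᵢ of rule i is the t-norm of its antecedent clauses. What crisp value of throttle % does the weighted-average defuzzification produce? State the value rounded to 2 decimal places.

41.60

R1 (z=29.0): steady=0.28, ¬under=1−0.12=0.88; AND[min(a, b)] → w = 0.28
R2 (z=35.0): steady=0.28, downhill=0.19; AND[min(a, b)] → w = 0.19
R3 (z=21.0): ¬flat=1−0.69=0.31, accelerating=0.22; AND[min(a, b)] → w = 0.22
R4 (z=90.6): downhill=0.19, decelerating=0.49, ¬over=1−0.74=0.26; AND[min(a, b)] → w = 0.19
Weighted average = (0.28·29.0 + 0.19·35.0 + 0.22·21.0 + 0.19·90.6) / (0.28 + 0.19 + 0.22 + 0.19)
  = 36.6040 / 0.8800 = 41.60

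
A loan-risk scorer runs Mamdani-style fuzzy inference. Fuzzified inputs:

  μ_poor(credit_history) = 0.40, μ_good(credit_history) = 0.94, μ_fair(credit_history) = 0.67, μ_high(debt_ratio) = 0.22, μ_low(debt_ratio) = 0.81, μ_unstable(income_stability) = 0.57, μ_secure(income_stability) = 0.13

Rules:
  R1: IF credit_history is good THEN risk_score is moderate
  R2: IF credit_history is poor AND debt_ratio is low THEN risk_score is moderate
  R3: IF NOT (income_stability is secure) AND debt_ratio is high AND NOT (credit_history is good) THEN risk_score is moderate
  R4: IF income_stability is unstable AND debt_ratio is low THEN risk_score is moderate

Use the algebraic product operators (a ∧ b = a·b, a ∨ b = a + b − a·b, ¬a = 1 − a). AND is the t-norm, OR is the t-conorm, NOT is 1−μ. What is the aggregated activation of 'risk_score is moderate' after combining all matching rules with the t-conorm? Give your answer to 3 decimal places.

R1: good=0.94 → w = 0.9400
R2: poor=0.40, low=0.81; AND[a·b] → w = 0.3240
R3: ¬secure=1−0.13=0.87, high=0.22, ¬good=1−0.94=0.06; AND[a·b] → w = 0.0115
R4: unstable=0.57, low=0.81; AND[a·b] → w = 0.4617
Rules with consequent 'moderate': {R1, R2, R3, R4} → strengths 0.9400, 0.3240, 0.0115, 0.4617
Aggregate via t-conorm [a + b − a·b]: 0.9784

0.978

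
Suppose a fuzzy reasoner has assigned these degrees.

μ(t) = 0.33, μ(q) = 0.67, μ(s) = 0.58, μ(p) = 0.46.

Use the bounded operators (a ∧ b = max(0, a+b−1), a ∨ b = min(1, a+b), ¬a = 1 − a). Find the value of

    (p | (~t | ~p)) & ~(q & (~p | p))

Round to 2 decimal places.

0.33

~t = 1 − 0.33 = 0.67
~p = 1 − 0.46 = 0.54
~t | ~p = min(1, a+b) on (0.67, 0.54) = 1.00
p | (~t | ~p) = min(1, a+b) on (0.46, 1.00) = 1.00
~p = 1 − 0.46 = 0.54
~p | p = min(1, a+b) on (0.54, 0.46) = 1.00
q & (~p | p) = max(0, a+b−1) on (0.67, 1.00) = 0.67
~(q & (~p | p)) = 1 − 0.67 = 0.33
(p | (~t | ~p)) & ~(q & (~p | p)) = max(0, a+b−1) on (1.00, 0.33) = 0.33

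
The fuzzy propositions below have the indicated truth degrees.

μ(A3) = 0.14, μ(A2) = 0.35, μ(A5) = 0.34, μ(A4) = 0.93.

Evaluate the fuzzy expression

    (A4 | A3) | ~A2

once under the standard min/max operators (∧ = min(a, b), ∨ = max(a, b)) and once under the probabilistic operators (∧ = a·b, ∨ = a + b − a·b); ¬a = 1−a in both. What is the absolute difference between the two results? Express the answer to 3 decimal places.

Under standard min/max:
  A4 | A3 = max(a, b) on (0.93, 0.14) = 0.93
  ~A2 = 1 − 0.35 = 0.65
  (A4 | A3) | ~A2 = max(a, b) on (0.93, 0.65) = 0.93
  → value = 0.9300
Under probabilistic:
  A4 | A3 = a + b − a·b on (0.9300, 0.1400) = 0.9398
  ~A2 = 1 − 0.3500 = 0.6500
  (A4 | A3) | ~A2 = a + b − a·b on (0.9398, 0.6500) = 0.9789
  → value = 0.9789
|0.9300 − 0.9789| = 0.049

0.049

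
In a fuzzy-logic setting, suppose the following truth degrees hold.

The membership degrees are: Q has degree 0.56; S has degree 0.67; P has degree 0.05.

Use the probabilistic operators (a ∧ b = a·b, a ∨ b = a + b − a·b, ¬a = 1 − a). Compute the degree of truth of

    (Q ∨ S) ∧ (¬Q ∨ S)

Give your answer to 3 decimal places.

0.697

Q ∨ S = a + b − a·b on (0.5600, 0.6700) = 0.8548
¬Q = 1 − 0.5600 = 0.4400
¬Q ∨ S = a + b − a·b on (0.4400, 0.6700) = 0.8152
(Q ∨ S) ∧ (¬Q ∨ S) = a·b on (0.8548, 0.8152) = 0.6968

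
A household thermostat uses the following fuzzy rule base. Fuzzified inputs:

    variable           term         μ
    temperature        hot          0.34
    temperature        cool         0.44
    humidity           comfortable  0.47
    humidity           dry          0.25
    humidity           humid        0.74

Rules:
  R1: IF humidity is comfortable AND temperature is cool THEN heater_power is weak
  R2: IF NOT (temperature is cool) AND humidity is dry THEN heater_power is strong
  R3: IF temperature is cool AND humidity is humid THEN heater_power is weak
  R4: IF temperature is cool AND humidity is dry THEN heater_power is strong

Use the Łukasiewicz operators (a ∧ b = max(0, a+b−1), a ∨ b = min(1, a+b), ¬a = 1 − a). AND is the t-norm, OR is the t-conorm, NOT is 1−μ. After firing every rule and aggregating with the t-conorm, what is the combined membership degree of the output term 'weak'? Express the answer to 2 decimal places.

0.18

R1: comfortable=0.47, cool=0.44; AND[max(0, a+b−1)] → w = 0.00
R2: ¬cool=1−0.44=0.56, dry=0.25; AND[max(0, a+b−1)] → w = 0.00
R3: cool=0.44, humid=0.74; AND[max(0, a+b−1)] → w = 0.18
R4: cool=0.44, dry=0.25; AND[max(0, a+b−1)] → w = 0.00
Rules with consequent 'weak': {R1, R3} → strengths 0.00, 0.18
Aggregate via t-conorm [min(1, a+b)]: 0.18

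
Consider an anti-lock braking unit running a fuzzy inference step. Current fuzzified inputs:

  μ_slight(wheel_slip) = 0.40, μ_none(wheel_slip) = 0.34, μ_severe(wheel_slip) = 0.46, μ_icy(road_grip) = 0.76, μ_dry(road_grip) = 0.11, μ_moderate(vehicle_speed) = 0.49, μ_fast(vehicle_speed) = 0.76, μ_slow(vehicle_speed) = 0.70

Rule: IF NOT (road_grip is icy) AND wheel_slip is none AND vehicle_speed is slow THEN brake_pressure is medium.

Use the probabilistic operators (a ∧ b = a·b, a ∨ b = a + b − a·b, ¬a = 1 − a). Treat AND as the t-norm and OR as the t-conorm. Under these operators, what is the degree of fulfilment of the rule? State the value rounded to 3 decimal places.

0.057

firing strength: ¬icy=1−0.76=0.24, none=0.34, slow=0.70; AND[a·b] → w = 0.0571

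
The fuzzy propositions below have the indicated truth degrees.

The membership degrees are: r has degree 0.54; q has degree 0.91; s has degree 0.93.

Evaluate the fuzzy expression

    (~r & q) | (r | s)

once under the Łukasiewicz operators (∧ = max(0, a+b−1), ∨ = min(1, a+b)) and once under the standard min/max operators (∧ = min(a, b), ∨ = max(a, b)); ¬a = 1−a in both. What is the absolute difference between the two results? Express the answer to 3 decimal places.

Under Łukasiewicz:
  ~r = 1 − 0.54 = 0.46
  ~r & q = max(0, a+b−1) on (0.46, 0.91) = 0.37
  r | s = min(1, a+b) on (0.54, 0.93) = 1.00
  (~r & q) | (r | s) = min(1, a+b) on (0.37, 1.00) = 1.00
  → value = 1.0000
Under standard min/max:
  ~r = 1 − 0.54 = 0.46
  ~r & q = min(a, b) on (0.46, 0.91) = 0.46
  r | s = max(a, b) on (0.54, 0.93) = 0.93
  (~r & q) | (r | s) = max(a, b) on (0.46, 0.93) = 0.93
  → value = 0.9300
|1.0000 − 0.9300| = 0.070

0.070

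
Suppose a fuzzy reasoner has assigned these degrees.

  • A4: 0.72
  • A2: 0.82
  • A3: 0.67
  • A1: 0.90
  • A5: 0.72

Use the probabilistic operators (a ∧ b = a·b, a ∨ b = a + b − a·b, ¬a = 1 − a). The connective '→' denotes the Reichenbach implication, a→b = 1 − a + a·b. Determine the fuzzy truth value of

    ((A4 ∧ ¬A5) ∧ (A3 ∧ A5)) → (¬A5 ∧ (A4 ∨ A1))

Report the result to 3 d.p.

¬A5 = 1 − 0.7200 = 0.2800
A4 ∧ ¬A5 = a·b on (0.7200, 0.2800) = 0.2016
A3 ∧ A5 = a·b on (0.6700, 0.7200) = 0.4824
(A4 ∧ ¬A5) ∧ (A3 ∧ A5) = a·b on (0.2016, 0.4824) = 0.0973
¬A5 = 1 − 0.7200 = 0.2800
A4 ∨ A1 = a + b − a·b on (0.7200, 0.9000) = 0.9720
¬A5 ∧ (A4 ∨ A1) = a·b on (0.2800, 0.9720) = 0.2722
((A4 ∧ ¬A5) ∧ (A3 ∧ A5)) → (¬A5 ∧ (A4 ∨ A1))  [Reichenbach: 1 − a + a·b] with a=0.0973, b=0.2722 → 0.9292

0.929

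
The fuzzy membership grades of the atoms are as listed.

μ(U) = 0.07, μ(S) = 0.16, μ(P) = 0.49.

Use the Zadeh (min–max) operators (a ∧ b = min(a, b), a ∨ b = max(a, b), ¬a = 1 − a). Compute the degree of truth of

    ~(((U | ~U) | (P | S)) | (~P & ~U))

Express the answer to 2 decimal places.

0.07

~U = 1 − 0.07 = 0.93
U | ~U = max(a, b) on (0.07, 0.93) = 0.93
P | S = max(a, b) on (0.49, 0.16) = 0.49
(U | ~U) | (P | S) = max(a, b) on (0.93, 0.49) = 0.93
~P = 1 − 0.49 = 0.51
~U = 1 − 0.07 = 0.93
~P & ~U = min(a, b) on (0.51, 0.93) = 0.51
((U | ~U) | (P | S)) | (~P & ~U) = max(a, b) on (0.93, 0.51) = 0.93
~(((U | ~U) | (P | S)) | (~P & ~U)) = 1 − 0.93 = 0.07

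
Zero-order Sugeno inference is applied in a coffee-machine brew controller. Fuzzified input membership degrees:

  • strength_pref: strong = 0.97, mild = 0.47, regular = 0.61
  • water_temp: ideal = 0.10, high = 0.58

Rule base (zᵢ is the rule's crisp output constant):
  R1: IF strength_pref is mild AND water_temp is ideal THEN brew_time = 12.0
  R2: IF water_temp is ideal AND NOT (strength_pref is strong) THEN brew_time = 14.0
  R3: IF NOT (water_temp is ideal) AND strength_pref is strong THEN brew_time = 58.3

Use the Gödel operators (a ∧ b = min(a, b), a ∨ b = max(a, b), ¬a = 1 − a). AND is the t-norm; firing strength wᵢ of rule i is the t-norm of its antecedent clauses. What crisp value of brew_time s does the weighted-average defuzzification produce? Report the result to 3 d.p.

52.515

R1 (z=12.0): mild=0.47, ideal=0.10; AND[min(a, b)] → w = 0.10
R2 (z=14.0): ideal=0.10, ¬strong=1−0.97=0.03; AND[min(a, b)] → w = 0.03
R3 (z=58.3): ¬ideal=1−0.10=0.90, strong=0.97; AND[min(a, b)] → w = 0.90
Weighted average = (0.10·12.0 + 0.03·14.0 + 0.90·58.3) / (0.10 + 0.03 + 0.90)
  = 54.0900 / 1.0300 = 52.515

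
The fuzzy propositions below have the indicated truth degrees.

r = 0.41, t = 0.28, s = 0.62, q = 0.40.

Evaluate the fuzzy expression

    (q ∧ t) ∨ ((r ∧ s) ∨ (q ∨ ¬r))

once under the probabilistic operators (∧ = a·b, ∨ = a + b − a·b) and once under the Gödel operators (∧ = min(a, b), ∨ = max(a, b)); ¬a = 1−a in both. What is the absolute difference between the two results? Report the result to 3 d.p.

0.247

Under probabilistic:
  q ∧ t = a·b on (0.4000, 0.2800) = 0.1120
  r ∧ s = a·b on (0.4100, 0.6200) = 0.2542
  ¬r = 1 − 0.4100 = 0.5900
  q ∨ ¬r = a + b − a·b on (0.4000, 0.5900) = 0.7540
  (r ∧ s) ∨ (q ∨ ¬r) = a + b − a·b on (0.2542, 0.7540) = 0.8165
  (q ∧ t) ∨ ((r ∧ s) ∨ (q ∨ ¬r)) = a + b − a·b on (0.1120, 0.8165) = 0.8371
  → value = 0.8371
Under Gödel:
  q ∧ t = min(a, b) on (0.40, 0.28) = 0.28
  r ∧ s = min(a, b) on (0.41, 0.62) = 0.41
  ¬r = 1 − 0.41 = 0.59
  q ∨ ¬r = max(a, b) on (0.40, 0.59) = 0.59
  (r ∧ s) ∨ (q ∨ ¬r) = max(a, b) on (0.41, 0.59) = 0.59
  (q ∧ t) ∨ ((r ∧ s) ∨ (q ∨ ¬r)) = max(a, b) on (0.28, 0.59) = 0.59
  → value = 0.5900
|0.8371 − 0.5900| = 0.247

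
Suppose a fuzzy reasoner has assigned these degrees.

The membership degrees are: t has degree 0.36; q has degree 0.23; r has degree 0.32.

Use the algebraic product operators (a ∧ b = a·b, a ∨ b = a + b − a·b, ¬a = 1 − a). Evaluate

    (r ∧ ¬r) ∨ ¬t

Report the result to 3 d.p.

¬r = 1 − 0.3200 = 0.6800
r ∧ ¬r = a·b on (0.3200, 0.6800) = 0.2176
¬t = 1 − 0.3600 = 0.6400
(r ∧ ¬r) ∨ ¬t = a + b − a·b on (0.2176, 0.6400) = 0.7183

0.718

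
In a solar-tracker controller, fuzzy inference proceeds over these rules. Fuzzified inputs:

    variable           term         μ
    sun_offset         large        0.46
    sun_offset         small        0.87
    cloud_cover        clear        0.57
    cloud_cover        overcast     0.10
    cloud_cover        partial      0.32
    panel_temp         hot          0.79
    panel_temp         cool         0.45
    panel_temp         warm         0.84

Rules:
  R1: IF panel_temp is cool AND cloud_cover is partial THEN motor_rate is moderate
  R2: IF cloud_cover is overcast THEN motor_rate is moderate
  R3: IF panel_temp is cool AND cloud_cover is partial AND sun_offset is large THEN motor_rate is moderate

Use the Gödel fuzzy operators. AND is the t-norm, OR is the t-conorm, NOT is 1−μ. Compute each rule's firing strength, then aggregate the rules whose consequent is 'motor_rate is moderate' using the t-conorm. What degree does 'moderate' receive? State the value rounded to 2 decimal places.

R1: cool=0.45, partial=0.32; AND[min(a, b)] → w = 0.32
R2: overcast=0.10 → w = 0.10
R3: cool=0.45, partial=0.32, large=0.46; AND[min(a, b)] → w = 0.32
Rules with consequent 'moderate': {R1, R2, R3} → strengths 0.32, 0.10, 0.32
Aggregate via t-conorm [max(a, b)]: 0.32

0.32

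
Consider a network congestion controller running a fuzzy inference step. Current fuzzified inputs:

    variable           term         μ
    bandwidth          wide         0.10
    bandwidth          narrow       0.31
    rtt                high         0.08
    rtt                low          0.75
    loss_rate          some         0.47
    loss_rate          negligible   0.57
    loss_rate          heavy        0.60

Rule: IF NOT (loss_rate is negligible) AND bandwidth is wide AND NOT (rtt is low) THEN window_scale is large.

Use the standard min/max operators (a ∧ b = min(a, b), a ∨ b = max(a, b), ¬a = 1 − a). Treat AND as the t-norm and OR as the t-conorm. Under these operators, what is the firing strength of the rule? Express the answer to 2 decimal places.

0.10

firing strength: ¬negligible=1−0.57=0.43, wide=0.10, ¬low=1−0.75=0.25; AND[min(a, b)] → w = 0.10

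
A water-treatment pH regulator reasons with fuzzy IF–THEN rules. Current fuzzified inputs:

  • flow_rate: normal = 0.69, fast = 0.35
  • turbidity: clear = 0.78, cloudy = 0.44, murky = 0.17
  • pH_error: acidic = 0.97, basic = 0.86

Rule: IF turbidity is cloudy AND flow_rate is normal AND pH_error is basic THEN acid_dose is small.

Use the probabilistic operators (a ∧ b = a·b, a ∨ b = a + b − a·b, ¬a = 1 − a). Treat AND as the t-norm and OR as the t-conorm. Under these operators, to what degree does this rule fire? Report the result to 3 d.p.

firing strength: cloudy=0.44, normal=0.69, basic=0.86; AND[a·b] → w = 0.2611

0.261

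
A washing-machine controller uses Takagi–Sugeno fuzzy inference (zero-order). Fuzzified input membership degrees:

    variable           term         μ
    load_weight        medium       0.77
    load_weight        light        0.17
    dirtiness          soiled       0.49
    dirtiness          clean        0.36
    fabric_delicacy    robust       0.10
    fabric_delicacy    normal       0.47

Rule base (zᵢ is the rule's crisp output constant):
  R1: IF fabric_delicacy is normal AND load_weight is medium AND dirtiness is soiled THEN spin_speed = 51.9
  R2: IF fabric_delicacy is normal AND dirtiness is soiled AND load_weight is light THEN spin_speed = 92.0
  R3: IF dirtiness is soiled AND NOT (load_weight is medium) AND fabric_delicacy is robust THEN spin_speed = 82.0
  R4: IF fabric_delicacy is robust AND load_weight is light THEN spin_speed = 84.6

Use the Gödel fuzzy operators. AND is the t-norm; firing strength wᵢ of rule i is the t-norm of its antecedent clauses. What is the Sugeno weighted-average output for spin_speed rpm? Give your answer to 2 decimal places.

R1 (z=51.9): normal=0.47, medium=0.77, soiled=0.49; AND[min(a, b)] → w = 0.47
R2 (z=92.0): normal=0.47, soiled=0.49, light=0.17; AND[min(a, b)] → w = 0.17
R3 (z=82.0): soiled=0.49, ¬medium=1−0.77=0.23, robust=0.10; AND[min(a, b)] → w = 0.10
R4 (z=84.6): robust=0.10, light=0.17; AND[min(a, b)] → w = 0.10
Weighted average = (0.47·51.9 + 0.17·92.0 + 0.10·82.0 + 0.10·84.6) / (0.47 + 0.17 + 0.10 + 0.10)
  = 56.6930 / 0.8400 = 67.49

67.49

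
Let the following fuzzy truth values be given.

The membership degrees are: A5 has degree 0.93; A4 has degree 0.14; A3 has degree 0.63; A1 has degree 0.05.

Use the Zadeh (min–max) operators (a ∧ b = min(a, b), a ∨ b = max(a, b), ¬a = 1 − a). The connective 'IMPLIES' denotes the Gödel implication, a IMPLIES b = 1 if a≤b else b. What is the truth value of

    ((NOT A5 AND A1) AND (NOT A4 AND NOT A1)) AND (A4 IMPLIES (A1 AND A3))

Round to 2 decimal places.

NOT A5 = 1 − 0.93 = 0.07
NOT A5 AND A1 = min(a, b) on (0.07, 0.05) = 0.05
NOT A4 = 1 − 0.14 = 0.86
NOT A1 = 1 − 0.05 = 0.95
NOT A4 AND NOT A1 = min(a, b) on (0.86, 0.95) = 0.86
(NOT A5 AND A1) AND (NOT A4 AND NOT A1) = min(a, b) on (0.05, 0.86) = 0.05
A1 AND A3 = min(a, b) on (0.05, 0.63) = 0.05
A4 IMPLIES (A1 AND A3)  [Gödel: 1 if a≤b else b] with a=0.14, b=0.05 → 0.05
((NOT A5 AND A1) AND (NOT A4 AND NOT A1)) AND (A4 IMPLIES (A1 AND A3)) = min(a, b) on (0.05, 0.05) = 0.05

0.05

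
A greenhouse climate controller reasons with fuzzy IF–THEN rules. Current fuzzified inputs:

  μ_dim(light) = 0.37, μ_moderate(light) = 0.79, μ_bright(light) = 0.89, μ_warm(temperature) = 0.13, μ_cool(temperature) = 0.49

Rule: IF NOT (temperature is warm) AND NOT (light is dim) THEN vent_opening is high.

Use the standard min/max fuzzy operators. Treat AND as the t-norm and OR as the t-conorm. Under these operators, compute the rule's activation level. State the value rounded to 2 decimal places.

0.63

firing strength: ¬warm=1−0.13=0.87, ¬dim=1−0.37=0.63; AND[min(a, b)] → w = 0.63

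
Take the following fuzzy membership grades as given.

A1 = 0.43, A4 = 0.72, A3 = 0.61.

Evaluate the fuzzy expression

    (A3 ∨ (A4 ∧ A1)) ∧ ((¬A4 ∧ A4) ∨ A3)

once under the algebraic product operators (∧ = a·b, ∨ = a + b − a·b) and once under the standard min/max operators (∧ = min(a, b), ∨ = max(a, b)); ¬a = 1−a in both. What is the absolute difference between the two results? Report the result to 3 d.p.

0.107

Under algebraic product:
  A4 ∧ A1 = a·b on (0.7200, 0.4300) = 0.3096
  A3 ∨ (A4 ∧ A1) = a + b − a·b on (0.6100, 0.3096) = 0.7307
  ¬A4 = 1 − 0.7200 = 0.2800
  ¬A4 ∧ A4 = a·b on (0.2800, 0.7200) = 0.2016
  (¬A4 ∧ A4) ∨ A3 = a + b − a·b on (0.2016, 0.6100) = 0.6886
  (A3 ∨ (A4 ∧ A1)) ∧ ((¬A4 ∧ A4) ∨ A3) = a·b on (0.7307, 0.6886) = 0.5032
  → value = 0.5032
Under standard min/max:
  A4 ∧ A1 = min(a, b) on (0.72, 0.43) = 0.43
  A3 ∨ (A4 ∧ A1) = max(a, b) on (0.61, 0.43) = 0.61
  ¬A4 = 1 − 0.72 = 0.28
  ¬A4 ∧ A4 = min(a, b) on (0.28, 0.72) = 0.28
  (¬A4 ∧ A4) ∨ A3 = max(a, b) on (0.28, 0.61) = 0.61
  (A3 ∨ (A4 ∧ A1)) ∧ ((¬A4 ∧ A4) ∨ A3) = min(a, b) on (0.61, 0.61) = 0.61
  → value = 0.6100
|0.5032 − 0.6100| = 0.107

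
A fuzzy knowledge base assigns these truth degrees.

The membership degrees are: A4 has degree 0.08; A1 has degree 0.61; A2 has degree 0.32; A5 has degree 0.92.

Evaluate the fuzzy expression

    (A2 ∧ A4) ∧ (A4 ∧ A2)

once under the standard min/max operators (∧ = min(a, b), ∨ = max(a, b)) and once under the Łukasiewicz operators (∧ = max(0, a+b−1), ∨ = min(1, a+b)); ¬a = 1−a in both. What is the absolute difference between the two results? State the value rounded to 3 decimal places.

0.080

Under standard min/max:
  A2 ∧ A4 = min(a, b) on (0.32, 0.08) = 0.08
  A4 ∧ A2 = min(a, b) on (0.08, 0.32) = 0.08
  (A2 ∧ A4) ∧ (A4 ∧ A2) = min(a, b) on (0.08, 0.08) = 0.08
  → value = 0.0800
Under Łukasiewicz:
  A2 ∧ A4 = max(0, a+b−1) on (0.32, 0.08) = 0.00
  A4 ∧ A2 = max(0, a+b−1) on (0.08, 0.32) = 0.00
  (A2 ∧ A4) ∧ (A4 ∧ A2) = max(0, a+b−1) on (0.00, 0.00) = 0.00
  → value = 0.0000
|0.0800 − 0.0000| = 0.080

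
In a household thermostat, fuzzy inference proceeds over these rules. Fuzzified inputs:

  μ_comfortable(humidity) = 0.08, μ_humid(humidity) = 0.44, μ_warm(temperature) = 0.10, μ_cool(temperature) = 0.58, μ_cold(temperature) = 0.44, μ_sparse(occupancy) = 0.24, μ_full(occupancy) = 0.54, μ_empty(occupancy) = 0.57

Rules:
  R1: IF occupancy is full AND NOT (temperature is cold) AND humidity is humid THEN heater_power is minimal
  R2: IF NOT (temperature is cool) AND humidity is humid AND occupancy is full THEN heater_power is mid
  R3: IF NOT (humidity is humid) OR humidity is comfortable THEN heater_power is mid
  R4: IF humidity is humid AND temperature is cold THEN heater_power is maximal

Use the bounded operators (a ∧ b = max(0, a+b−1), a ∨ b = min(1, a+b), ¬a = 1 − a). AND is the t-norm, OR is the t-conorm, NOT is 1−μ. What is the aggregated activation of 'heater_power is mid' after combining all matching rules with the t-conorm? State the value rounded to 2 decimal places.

0.64

R1: full=0.54, ¬cold=1−0.44=0.56, humid=0.44; AND[max(0, a+b−1)] → w = 0.00
R2: ¬cool=1−0.58=0.42, humid=0.44, full=0.54; AND[max(0, a+b−1)] → w = 0.00
R3: ¬humid=1−0.44=0.56, comfortable=0.08; OR[min(1, a+b)] → w = 0.64
R4: humid=0.44, cold=0.44; AND[max(0, a+b−1)] → w = 0.00
Rules with consequent 'mid': {R2, R3} → strengths 0.00, 0.64
Aggregate via t-conorm [min(1, a+b)]: 0.64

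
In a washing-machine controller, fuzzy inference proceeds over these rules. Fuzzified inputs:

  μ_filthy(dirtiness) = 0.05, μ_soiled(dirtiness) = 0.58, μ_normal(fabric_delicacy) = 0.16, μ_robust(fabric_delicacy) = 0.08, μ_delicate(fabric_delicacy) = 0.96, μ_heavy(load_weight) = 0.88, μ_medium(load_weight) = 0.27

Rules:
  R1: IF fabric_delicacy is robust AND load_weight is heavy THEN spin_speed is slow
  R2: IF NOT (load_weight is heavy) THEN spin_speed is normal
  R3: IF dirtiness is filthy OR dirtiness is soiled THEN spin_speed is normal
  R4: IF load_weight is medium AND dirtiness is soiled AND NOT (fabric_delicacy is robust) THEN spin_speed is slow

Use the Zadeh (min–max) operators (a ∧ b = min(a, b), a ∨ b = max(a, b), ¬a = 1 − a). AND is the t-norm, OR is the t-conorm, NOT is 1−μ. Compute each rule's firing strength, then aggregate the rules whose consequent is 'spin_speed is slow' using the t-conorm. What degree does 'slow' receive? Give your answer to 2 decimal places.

0.27

R1: robust=0.08, heavy=0.88; AND[min(a, b)] → w = 0.08
R2: ¬heavy=1−0.88=0.12 → w = 0.12
R3: filthy=0.05, soiled=0.58; OR[max(a, b)] → w = 0.58
R4: medium=0.27, soiled=0.58, ¬robust=1−0.08=0.92; AND[min(a, b)] → w = 0.27
Rules with consequent 'slow': {R1, R4} → strengths 0.08, 0.27
Aggregate via t-conorm [max(a, b)]: 0.27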